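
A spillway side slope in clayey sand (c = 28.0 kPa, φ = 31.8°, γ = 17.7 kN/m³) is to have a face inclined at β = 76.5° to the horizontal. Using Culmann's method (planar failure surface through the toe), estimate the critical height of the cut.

Culmann's analysis gives the critical failure plane at α_cr = (β + φ)/2 = (76.5 + 31.8)/2 = 54.1°, and the critical height
H_c = (4c/γ) · sinβ cosφ / [1 − cos(β − φ)]
    = (4·28.0/17.7) · sin76.5°·cos31.8° / [1 − cos(44.7°)]
    = 6.328 · 0.9724·0.8499 / [1 − 0.7108]
    = 6.328 · 0.8264 / 0.2892
    = 18.08 m

H_c = 18.08 m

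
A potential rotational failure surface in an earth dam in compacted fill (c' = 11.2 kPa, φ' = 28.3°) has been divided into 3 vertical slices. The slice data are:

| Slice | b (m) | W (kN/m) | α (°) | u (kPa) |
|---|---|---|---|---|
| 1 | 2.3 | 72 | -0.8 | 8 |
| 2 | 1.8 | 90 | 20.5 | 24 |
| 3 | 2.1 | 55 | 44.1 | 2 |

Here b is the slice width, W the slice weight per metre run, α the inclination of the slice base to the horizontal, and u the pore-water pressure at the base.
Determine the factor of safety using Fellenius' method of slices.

Ordinary method of slices: FS = Σ[c'·Δl_i + (W_i cosα_i − u_i·Δl_i)·tanφ'] / Σ W_i sinα_i, with Δl_i = b_i / cosα_i.
Slice 1: Δl = 2.3/cos(-0.8°) = 2.300 m; N'_1 = 72·cos(-0.8°) − 8·2.300 = 53.6; c'Δl = 25.76; W sinα = -1.0
Slice 2: Δl = 1.8/cos20.5° = 1.922 m; N'_2 = 90·cos20.5° − 24·1.922 = 38.2; c'Δl = 21.52; W sinα = 31.5
Slice 3: Δl = 2.1/cos44.1° = 2.924 m; N'_3 = 55·cos44.1° − 2·2.924 = 33.6; c'Δl = 32.75; W sinα = 38.3
Σc'Δl = 80.0 kN/m; ΣN' = 125.4 kN/m; ΣW sinα = 68.8 kN/m
Resisting = 80.0 + 125.4·tan28.3° = 80.0 + 67.5 = 147.6 kN/m
FS = 147.6 / 68.8 = 2.145

FS = 2.15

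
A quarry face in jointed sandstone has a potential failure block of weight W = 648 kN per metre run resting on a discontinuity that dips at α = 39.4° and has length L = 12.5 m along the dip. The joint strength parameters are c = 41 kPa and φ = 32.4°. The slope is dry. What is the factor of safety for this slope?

Resolving the block weight along and normal to the plane and applying the Mohr–Coulomb strength on the joint:
N' = W cosα = 648·cos39.4° = 500.7 kN/m
Driving force T = W sinα = 648·sin39.4° = 411.3 kN/m
Resisting force R = c·L + N'·tanφ = 41·12.5 + 500.7·tan32.4° = 512.5 + 317.8 = 830.3 kN/m
FS = R / T = 830.3 / 411.3 = 2.019

FS = 2.02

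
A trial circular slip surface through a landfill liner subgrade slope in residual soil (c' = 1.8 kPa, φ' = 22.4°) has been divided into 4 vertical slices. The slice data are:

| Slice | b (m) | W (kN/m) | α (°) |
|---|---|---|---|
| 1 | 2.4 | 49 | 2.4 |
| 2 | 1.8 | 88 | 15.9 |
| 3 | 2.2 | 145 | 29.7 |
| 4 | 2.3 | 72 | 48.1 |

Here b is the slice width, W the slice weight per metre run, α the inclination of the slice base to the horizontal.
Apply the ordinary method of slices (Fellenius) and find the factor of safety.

FS = 0.96

Ordinary method of slices: FS = Σ[c'·Δl_i + (W_i cosα_i)·tanφ'] / Σ W_i sinα_i, with Δl_i = b_i / cosα_i.
Slice 1: Δl = 2.4/cos2.4° = 2.402 m; N'_1 = 49·cos2.4° = 49.0; c'Δl = 4.32; W sinα = 2.1
Slice 2: Δl = 1.8/cos15.9° = 1.872 m; N'_2 = 88·cos15.9° = 84.6; c'Δl = 3.37; W sinα = 24.1
Slice 3: Δl = 2.2/cos29.7° = 2.533 m; N'_3 = 145·cos29.7° = 126.0; c'Δl = 4.56; W sinα = 71.8
Slice 4: Δl = 2.3/cos48.1° = 3.444 m; N'_4 = 72·cos48.1° = 48.1; c'Δl = 6.20; W sinα = 53.6
Σc'Δl = 18.5 kN/m; ΣN' = 307.6 kN/m; ΣW sinα = 151.6 kN/m
Resisting = 18.5 + 307.6·tan22.4° = 18.5 + 126.8 = 145.2 kN/m
FS = 145.2 / 151.6 = 0.958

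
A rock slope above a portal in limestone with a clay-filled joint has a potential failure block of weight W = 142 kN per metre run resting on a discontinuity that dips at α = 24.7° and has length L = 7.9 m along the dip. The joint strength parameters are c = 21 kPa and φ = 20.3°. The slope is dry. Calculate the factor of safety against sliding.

FS = 3.60

Resolving the block weight along and normal to the plane and applying the Mohr–Coulomb strength on the joint:
N' = W cosα = 142·cos24.7° = 129.0 kN/m
Driving force T = W sinα = 142·sin24.7° = 59.3 kN/m
Resisting force R = c·L + N'·tanφ = 21·7.9 + 129.0·tan20.3° = 165.9 + 47.7 = 213.6 kN/m
FS = R / T = 213.6 / 59.3 = 3.600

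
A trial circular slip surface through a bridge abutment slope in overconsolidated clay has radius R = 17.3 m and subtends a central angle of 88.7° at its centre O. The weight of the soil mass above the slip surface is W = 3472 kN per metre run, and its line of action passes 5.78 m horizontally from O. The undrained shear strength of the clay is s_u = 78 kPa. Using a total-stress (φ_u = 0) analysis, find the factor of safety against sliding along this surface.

Taking moments about the centre O, the resisting moment is provided by the undrained shear strength acting along the arc:
Arc length L_a = R·θ = 17.3·(88.7°·π/180) = 17.3·1.5481 = 26.78 m
M_R = s_u·L_a·R = 78·26.78·17.3 = 36140.0 kN·m/m
M_D = W·d = 3472·5.78 = 20068.2 kN·m/m
FS = M_R / M_D = 36140.0 / 20068.2 = 1.801

FS = 1.80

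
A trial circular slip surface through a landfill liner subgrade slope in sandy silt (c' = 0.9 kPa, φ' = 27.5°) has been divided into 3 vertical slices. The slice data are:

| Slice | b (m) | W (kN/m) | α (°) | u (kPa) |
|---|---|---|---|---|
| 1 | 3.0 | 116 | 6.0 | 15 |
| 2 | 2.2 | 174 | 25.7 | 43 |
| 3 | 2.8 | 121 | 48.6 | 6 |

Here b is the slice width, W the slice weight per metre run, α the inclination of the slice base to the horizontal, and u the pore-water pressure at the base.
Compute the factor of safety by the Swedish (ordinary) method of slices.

FS = 0.56

Ordinary method of slices: FS = Σ[c'·Δl_i + (W_i cosα_i − u_i·Δl_i)·tanφ'] / Σ W_i sinα_i, with Δl_i = b_i / cosα_i.
Slice 1: Δl = 3.0/cos6.0° = 3.017 m; N'_1 = 116·cos6.0° − 15·3.017 = 70.1; c'Δl = 2.71; W sinα = 12.1
Slice 2: Δl = 2.2/cos25.7° = 2.442 m; N'_2 = 174·cos25.7° − 43·2.442 = 51.8; c'Δl = 2.20; W sinα = 75.5
Slice 3: Δl = 2.8/cos48.6° = 4.234 m; N'_3 = 121·cos48.6° − 6·4.234 = 54.6; c'Δl = 3.81; W sinα = 90.8
Σc'Δl = 8.7 kN/m; ΣN' = 176.5 kN/m; ΣW sinα = 178.3 kN/m
Resisting = 8.7 + 176.5·tan27.5° = 8.7 + 91.9 = 100.6 kN/m
FS = 100.6 / 178.3 = 0.564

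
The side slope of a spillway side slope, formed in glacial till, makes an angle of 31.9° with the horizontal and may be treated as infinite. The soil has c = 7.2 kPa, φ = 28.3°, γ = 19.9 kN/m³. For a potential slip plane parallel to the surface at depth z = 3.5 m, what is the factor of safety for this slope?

For an infinite slope with a slip plane parallel to the surface (no pore pressure): FS = [c + γz cos²β tanφ] / [γz sinβ cosβ].
γz = 19.9·3.5 = 69.65 kN/m²
Numerator = 7.2 + 69.65·cos²31.9°·tan28.3° = 7.2 + 69.65·0.7208·0.5384 = 34.230 kPa
Denominator = 69.65·sin31.9°·cos31.9° = 69.65·0.5284·0.8490 = 31.247 kPa
FS = 34.230 / 31.247 = 1.095

FS = 1.10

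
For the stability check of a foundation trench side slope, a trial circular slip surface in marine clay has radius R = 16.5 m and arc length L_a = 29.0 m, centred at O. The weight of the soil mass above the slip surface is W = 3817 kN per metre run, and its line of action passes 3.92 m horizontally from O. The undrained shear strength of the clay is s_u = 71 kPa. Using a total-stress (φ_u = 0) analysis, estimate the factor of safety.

Taking moments about the centre O, the resisting moment is provided by the undrained shear strength acting along the arc:
M_R = s_u·L_a·R = 71·29.00·16.5 = 33973.5 kN·m/m
M_D = W·d = 3817·3.92 = 14962.6 kN·m/m
FS = M_R / M_D = 33973.5 / 14962.6 = 2.271

FS = 2.27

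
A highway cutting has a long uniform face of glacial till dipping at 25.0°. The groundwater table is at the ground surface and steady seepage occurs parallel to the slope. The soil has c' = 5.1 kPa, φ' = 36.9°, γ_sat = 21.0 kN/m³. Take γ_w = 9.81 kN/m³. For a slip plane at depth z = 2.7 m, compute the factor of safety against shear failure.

With seepage parallel to the slope and the water table at the surface, the effective normal stress on the slip plane uses the buoyant unit weight γ' = γ_sat − γ_w while the driving shear stress uses γ_sat:
FS = [c' + γ' z cos²β tanφ'] / [γ_sat z sinβ cosβ]
γ' = 21.0 − 9.81 = 11.19 kN/m³
Numerator = 5.1 + 11.19·2.7·cos²25.0°·tan36.9° = 5.1 + 11.19·2.7·0.8214·0.7508 = 23.733 kPa
Denominator = 21.0·2.7·sin25.0°·cos25.0° = 21.0·2.7·0.4226·0.9063 = 21.717 kPa
FS = 23.733 / 21.717 = 1.093

FS = 1.09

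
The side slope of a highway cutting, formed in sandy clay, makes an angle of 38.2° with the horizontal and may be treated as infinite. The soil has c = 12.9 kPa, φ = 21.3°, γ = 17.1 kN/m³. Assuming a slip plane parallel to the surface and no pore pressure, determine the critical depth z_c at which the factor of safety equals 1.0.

Setting FS = 1.00 in FS = [c + γz cos²β tanφ] / [γz sinβ cosβ] and solving for z:
z = c / [γ cosβ (FS·sinβ − cosβ·tanφ)]
  = 12.9 / [17.1·cos38.2°·(1.00·sin38.2° − cos38.2°·tan21.3°)]
  = 12.9 / [17.1·0.7859·(1.00·0.6184 − 0.7859·0.3899)]
  = 12.9 / 4.1929 = 3.077 m

z_c = 3.08 m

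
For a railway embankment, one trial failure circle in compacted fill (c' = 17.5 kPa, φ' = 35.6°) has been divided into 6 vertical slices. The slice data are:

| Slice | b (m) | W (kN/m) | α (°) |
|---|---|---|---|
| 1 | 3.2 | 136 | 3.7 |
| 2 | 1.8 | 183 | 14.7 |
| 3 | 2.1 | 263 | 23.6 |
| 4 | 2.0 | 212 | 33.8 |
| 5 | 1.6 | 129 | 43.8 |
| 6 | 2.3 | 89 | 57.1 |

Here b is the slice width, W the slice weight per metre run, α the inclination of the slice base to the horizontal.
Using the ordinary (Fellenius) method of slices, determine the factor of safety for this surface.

Ordinary method of slices: FS = Σ[c'·Δl_i + (W_i cosα_i)·tanφ'] / Σ W_i sinα_i, with Δl_i = b_i / cosα_i.
Slice 1: Δl = 3.2/cos3.7° = 3.207 m; N'_1 = 136·cos3.7° = 135.7; c'Δl = 56.12; W sinα = 8.8
Slice 2: Δl = 1.8/cos14.7° = 1.861 m; N'_2 = 183·cos14.7° = 177.0; c'Δl = 32.57; W sinα = 46.4
Slice 3: Δl = 2.1/cos23.6° = 2.292 m; N'_3 = 263·cos23.6° = 241.0; c'Δl = 40.10; W sinα = 105.3
Slice 4: Δl = 2.0/cos33.8° = 2.407 m; N'_4 = 212·cos33.8° = 176.2; c'Δl = 42.12; W sinα = 117.9
Slice 5: Δl = 1.6/cos43.8° = 2.217 m; N'_5 = 129·cos43.8° = 93.1; c'Δl = 38.79; W sinα = 89.3
Slice 6: Δl = 2.3/cos57.1° = 4.234 m; N'_6 = 89·cos57.1° = 48.3; c'Δl = 74.10; W sinα = 74.7
Σc'Δl = 283.8 kN/m; ΣN' = 871.3 kN/m; ΣW sinα = 442.5 kN/m
Resisting = 283.8 + 871.3·tan35.6° = 283.8 + 623.8 = 907.6 kN/m
FS = 907.6 / 442.5 = 2.051

FS = 2.05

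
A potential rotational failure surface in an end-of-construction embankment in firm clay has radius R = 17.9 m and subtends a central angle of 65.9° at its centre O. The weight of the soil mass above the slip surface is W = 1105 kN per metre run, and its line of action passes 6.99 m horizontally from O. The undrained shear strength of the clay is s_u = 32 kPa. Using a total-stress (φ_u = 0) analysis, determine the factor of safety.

Taking moments about the centre O, the resisting moment is provided by the undrained shear strength acting along the arc:
Arc length L_a = R·θ = 17.9·(65.9°·π/180) = 17.9·1.1502 = 20.59 m
M_R = s_u·L_a·R = 32·20.59·17.9 = 11792.9 kN·m/m
M_D = W·d = 1105·6.99 = 7723.9 kN·m/m
FS = M_R / M_D = 11792.9 / 7723.9 = 1.527

FS = 1.53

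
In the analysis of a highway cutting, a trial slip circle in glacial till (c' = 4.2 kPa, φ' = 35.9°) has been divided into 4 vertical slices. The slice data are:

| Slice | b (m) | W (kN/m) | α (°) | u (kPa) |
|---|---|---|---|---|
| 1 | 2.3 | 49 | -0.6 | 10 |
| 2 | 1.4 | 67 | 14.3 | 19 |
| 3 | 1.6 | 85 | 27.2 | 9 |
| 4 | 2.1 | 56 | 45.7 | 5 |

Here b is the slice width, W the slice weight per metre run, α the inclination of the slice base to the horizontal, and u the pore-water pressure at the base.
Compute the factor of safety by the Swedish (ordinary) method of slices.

FS = 1.50

Ordinary method of slices: FS = Σ[c'·Δl_i + (W_i cosα_i − u_i·Δl_i)·tanφ'] / Σ W_i sinα_i, with Δl_i = b_i / cosα_i.
Slice 1: Δl = 2.3/cos(-0.6°) = 2.300 m; N'_1 = 49·cos(-0.6°) − 10·2.300 = 26.0; c'Δl = 9.66; W sinα = -0.5
Slice 2: Δl = 1.4/cos14.3° = 1.445 m; N'_2 = 67·cos14.3° − 19·1.445 = 37.5; c'Δl = 6.07; W sinα = 16.5
Slice 3: Δl = 1.6/cos27.2° = 1.799 m; N'_3 = 85·cos27.2° − 9·1.799 = 59.4; c'Δl = 7.56; W sinα = 38.9
Slice 4: Δl = 2.1/cos45.7° = 3.007 m; N'_4 = 56·cos45.7° − 5·3.007 = 24.1; c'Δl = 12.63; W sinα = 40.1
Σc'Δl = 35.9 kN/m; ΣN' = 147.0 kN/m; ΣW sinα = 95.0 kN/m
Resisting = 35.9 + 147.0·tan35.9° = 35.9 + 106.4 = 142.3 kN/m
FS = 142.3 / 95.0 = 1.498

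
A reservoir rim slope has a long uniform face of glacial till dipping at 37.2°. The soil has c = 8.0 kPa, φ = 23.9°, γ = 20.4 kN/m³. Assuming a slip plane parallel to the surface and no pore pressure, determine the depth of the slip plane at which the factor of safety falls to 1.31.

Setting FS = 1.31 in FS = [c + γz cos²β tanφ] / [γz sinβ cosβ] and solving for z:
z = c / [γ cosβ (FS·sinβ − cosβ·tanφ)]
  = 8.0 / [20.4·cos37.2°·(1.31·sin37.2° − cos37.2°·tan23.9°)]
  = 8.0 / [20.4·0.7965·(1.31·0.6046 − 0.7965·0.4431)]
  = 8.0 / 7.1342 = 1.121 m

z = 1.12 m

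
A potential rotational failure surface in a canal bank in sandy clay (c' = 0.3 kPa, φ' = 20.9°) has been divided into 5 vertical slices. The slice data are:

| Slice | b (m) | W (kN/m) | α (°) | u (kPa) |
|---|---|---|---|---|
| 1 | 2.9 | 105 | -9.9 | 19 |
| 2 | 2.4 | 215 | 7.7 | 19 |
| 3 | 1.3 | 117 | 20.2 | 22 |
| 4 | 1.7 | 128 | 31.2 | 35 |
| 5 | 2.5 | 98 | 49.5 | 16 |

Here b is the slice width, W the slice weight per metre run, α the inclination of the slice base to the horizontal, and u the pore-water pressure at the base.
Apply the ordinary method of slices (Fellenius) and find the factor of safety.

FS = 0.69

Ordinary method of slices: FS = Σ[c'·Δl_i + (W_i cosα_i − u_i·Δl_i)·tanφ'] / Σ W_i sinα_i, with Δl_i = b_i / cosα_i.
Slice 1: Δl = 2.9/cos(-9.9°) = 2.944 m; N'_1 = 105·cos(-9.9°) − 19·2.944 = 47.5; c'Δl = 0.88; W sinα = -18.1
Slice 2: Δl = 2.4/cos7.7° = 2.422 m; N'_2 = 215·cos7.7° − 19·2.422 = 167.0; c'Δl = 0.73; W sinα = 28.8
Slice 3: Δl = 1.3/cos20.2° = 1.385 m; N'_3 = 117·cos20.2° − 22·1.385 = 79.3; c'Δl = 0.42; W sinα = 40.4
Slice 4: Δl = 1.7/cos31.2° = 1.987 m; N'_4 = 128·cos31.2° − 35·1.987 = 39.9; c'Δl = 0.60; W sinα = 66.3
Slice 5: Δl = 2.5/cos49.5° = 3.849 m; N'_5 = 98·cos49.5° − 16·3.849 = 2.1; c'Δl = 1.15; W sinα = 74.5
Σc'Δl = 3.8 kN/m; ΣN' = 335.9 kN/m; ΣW sinα = 192.0 kN/m
Resisting = 3.8 + 335.9·tan20.9° = 3.8 + 128.3 = 132.0 kN/m
FS = 132.0 / 192.0 = 0.688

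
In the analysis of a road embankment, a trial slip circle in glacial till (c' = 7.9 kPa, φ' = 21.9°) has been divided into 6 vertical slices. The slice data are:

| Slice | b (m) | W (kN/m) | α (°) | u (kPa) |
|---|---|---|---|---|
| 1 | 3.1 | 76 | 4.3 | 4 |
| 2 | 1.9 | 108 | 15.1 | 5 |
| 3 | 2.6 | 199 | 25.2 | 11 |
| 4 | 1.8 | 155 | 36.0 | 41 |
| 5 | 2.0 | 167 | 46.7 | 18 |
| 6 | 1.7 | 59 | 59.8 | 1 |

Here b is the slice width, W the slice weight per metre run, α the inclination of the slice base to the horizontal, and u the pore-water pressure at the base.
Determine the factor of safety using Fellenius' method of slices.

Ordinary method of slices: FS = Σ[c'·Δl_i + (W_i cosα_i − u_i·Δl_i)·tanφ'] / Σ W_i sinα_i, with Δl_i = b_i / cosα_i.
Slice 1: Δl = 3.1/cos4.3° = 3.109 m; N'_1 = 76·cos4.3° − 4·3.109 = 63.4; c'Δl = 24.56; W sinα = 5.7
Slice 2: Δl = 1.9/cos15.1° = 1.968 m; N'_2 = 108·cos15.1° − 5·1.968 = 94.4; c'Δl = 15.55; W sinα = 28.1
Slice 3: Δl = 2.6/cos25.2° = 2.873 m; N'_3 = 199·cos25.2° − 11·2.873 = 148.5; c'Δl = 22.70; W sinα = 84.7
Slice 4: Δl = 1.8/cos36.0° = 2.225 m; N'_4 = 155·cos36.0° − 41·2.225 = 34.2; c'Δl = 17.58; W sinα = 91.1
Slice 5: Δl = 2.0/cos46.7° = 2.916 m; N'_5 = 167·cos46.7° − 18·2.916 = 62.0; c'Δl = 23.04; W sinα = 121.5
Slice 6: Δl = 1.7/cos59.8° = 3.380 m; N'_6 = 59·cos59.8° − 1·3.380 = 26.3; c'Δl = 26.70; W sinα = 51.0
Σc'Δl = 130.1 kN/m; ΣN' = 428.7 kN/m; ΣW sinα = 382.2 kN/m
Resisting = 130.1 + 428.7·tan21.9° = 130.1 + 172.4 = 302.5 kN/m
FS = 302.5 / 382.2 = 0.791

FS = 0.79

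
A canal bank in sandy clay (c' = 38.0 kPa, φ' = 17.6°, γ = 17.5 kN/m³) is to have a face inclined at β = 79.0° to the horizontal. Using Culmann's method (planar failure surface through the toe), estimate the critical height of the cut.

Culmann's analysis gives the critical failure plane at α_cr = (β + φ')/2 = (79.0 + 17.6)/2 = 48.3°, and the critical height
H_c = (4c'/γ) · sinβ cosφ' / [1 − cos(β − φ')]
    = (4·38.0/17.5) · sin79.0°·cos17.6° / [1 − cos(61.4°)]
    = 8.686 · 0.9816·0.9532 / [1 − 0.4787]
    = 8.686 · 0.9357 / 0.5213
    = 15.59 m

H_c = 15.59 m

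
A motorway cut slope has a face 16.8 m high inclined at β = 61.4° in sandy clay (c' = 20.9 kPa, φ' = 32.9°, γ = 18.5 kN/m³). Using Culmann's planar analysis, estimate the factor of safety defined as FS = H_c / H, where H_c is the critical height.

FS = 1.64

H_c = (4c'/γ) · sinβ cosφ' / [1 − cos(β − φ')]
    = (4·20.9/18.5) · sin61.4°·cos32.9° / [1 − cos28.5°]
    = 4.519 · 0.7372 / 0.1212 = 27.49 m
FS = H_c / H = 27.49 / 16.8 = 1.636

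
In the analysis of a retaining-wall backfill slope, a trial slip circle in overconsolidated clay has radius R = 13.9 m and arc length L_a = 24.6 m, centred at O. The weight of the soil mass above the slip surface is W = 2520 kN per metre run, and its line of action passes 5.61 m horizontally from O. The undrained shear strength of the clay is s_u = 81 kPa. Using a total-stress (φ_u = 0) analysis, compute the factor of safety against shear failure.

Taking moments about the centre O, the resisting moment is provided by the undrained shear strength acting along the arc:
M_R = s_u·L_a·R = 81·24.60·13.9 = 27697.1 kN·m/m
M_D = W·d = 2520·5.61 = 14137.2 kN·m/m
FS = M_R / M_D = 27697.1 / 14137.2 = 1.959

FS = 1.96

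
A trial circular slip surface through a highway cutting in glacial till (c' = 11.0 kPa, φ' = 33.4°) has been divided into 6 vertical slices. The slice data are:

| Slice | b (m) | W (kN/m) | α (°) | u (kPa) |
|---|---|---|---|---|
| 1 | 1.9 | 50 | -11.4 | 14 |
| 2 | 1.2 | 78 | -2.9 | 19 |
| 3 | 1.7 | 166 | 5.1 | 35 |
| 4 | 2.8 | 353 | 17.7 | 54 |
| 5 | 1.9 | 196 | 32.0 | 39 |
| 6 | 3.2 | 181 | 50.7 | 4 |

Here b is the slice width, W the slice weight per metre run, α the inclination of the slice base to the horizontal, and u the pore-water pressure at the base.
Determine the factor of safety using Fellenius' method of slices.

Ordinary method of slices: FS = Σ[c'·Δl_i + (W_i cosα_i − u_i·Δl_i)·tanφ'] / Σ W_i sinα_i, with Δl_i = b_i / cosα_i.
Slice 1: Δl = 1.9/cos(-11.4°) = 1.938 m; N'_1 = 50·cos(-11.4°) − 14·1.938 = 21.9; c'Δl = 21.32; W sinα = -9.9
Slice 2: Δl = 1.2/cos(-2.9°) = 1.202 m; N'_2 = 78·cos(-2.9°) − 19·1.202 = 55.1; c'Δl = 13.22; W sinα = -3.9
Slice 3: Δl = 1.7/cos5.1° = 1.707 m; N'_3 = 166·cos5.1° − 35·1.707 = 105.6; c'Δl = 18.77; W sinα = 14.8
Slice 4: Δl = 2.8/cos17.7° = 2.939 m; N'_4 = 353·cos17.7° − 54·2.939 = 177.6; c'Δl = 32.33; W sinα = 107.3
Slice 5: Δl = 1.9/cos32.0° = 2.240 m; N'_5 = 196·cos32.0° − 39·2.240 = 78.8; c'Δl = 24.64; W sinα = 103.9
Slice 6: Δl = 3.2/cos50.7° = 5.052 m; N'_6 = 181·cos50.7° − 4·5.052 = 94.4; c'Δl = 55.57; W sinα = 140.1
Σc'Δl = 165.9 kN/m; ΣN' = 533.4 kN/m; ΣW sinα = 352.2 kN/m
Resisting = 165.9 + 533.4·tan33.4° = 165.9 + 351.7 = 517.6 kN/m
FS = 517.6 / 352.2 = 1.470

FS = 1.47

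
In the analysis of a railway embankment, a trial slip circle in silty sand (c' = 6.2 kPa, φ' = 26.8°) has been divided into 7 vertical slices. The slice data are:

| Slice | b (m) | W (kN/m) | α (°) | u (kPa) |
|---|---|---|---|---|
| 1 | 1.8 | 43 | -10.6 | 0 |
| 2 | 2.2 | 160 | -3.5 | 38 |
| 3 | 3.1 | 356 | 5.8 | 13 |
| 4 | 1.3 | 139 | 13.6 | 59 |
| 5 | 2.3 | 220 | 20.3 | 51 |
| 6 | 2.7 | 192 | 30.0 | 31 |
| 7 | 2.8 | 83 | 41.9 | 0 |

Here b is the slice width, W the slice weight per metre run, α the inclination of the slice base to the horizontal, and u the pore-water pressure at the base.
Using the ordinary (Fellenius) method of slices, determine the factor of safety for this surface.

FS = 1.67

Ordinary method of slices: FS = Σ[c'·Δl_i + (W_i cosα_i − u_i·Δl_i)·tanφ'] / Σ W_i sinα_i, with Δl_i = b_i / cosα_i.
Slice 1: Δl = 1.8/cos(-10.6°) = 1.831 m; N'_1 = 43·cos(-10.6°) − 0·1.831 = 42.3; c'Δl = 11.35; W sinα = -7.9
Slice 2: Δl = 2.2/cos(-3.5°) = 2.204 m; N'_2 = 160·cos(-3.5°) − 38·2.204 = 75.9; c'Δl = 13.67; W sinα = -9.8
Slice 3: Δl = 3.1/cos5.8° = 3.116 m; N'_3 = 356·cos5.8° − 13·3.116 = 313.7; c'Δl = 19.32; W sinα = 36.0
Slice 4: Δl = 1.3/cos13.6° = 1.338 m; N'_4 = 139·cos13.6° − 59·1.338 = 56.2; c'Δl = 8.29; W sinα = 32.7
Slice 5: Δl = 2.3/cos20.3° = 2.452 m; N'_5 = 220·cos20.3° − 51·2.452 = 81.3; c'Δl = 15.20; W sinα = 76.3
Slice 6: Δl = 2.7/cos30.0° = 3.118 m; N'_6 = 192·cos30.0° − 31·3.118 = 69.6; c'Δl = 19.33; W sinα = 96.0
Slice 7: Δl = 2.8/cos41.9° = 3.762 m; N'_7 = 83·cos41.9° − 0·3.762 = 61.8; c'Δl = 23.32; W sinα = 55.4
Σc'Δl = 110.5 kN/m; ΣN' = 700.7 kN/m; ΣW sinα = 278.7 kN/m
Resisting = 110.5 + 700.7·tan26.8° = 110.5 + 354.0 = 464.5 kN/m
FS = 464.5 / 278.7 = 1.666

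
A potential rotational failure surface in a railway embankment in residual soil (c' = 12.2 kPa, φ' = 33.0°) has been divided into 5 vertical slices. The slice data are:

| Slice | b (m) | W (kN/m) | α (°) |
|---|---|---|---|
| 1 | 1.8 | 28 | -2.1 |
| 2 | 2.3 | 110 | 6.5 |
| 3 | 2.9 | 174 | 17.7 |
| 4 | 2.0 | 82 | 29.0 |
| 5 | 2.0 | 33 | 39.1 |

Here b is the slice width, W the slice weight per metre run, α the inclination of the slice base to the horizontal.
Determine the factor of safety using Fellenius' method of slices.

Ordinary method of slices: FS = Σ[c'·Δl_i + (W_i cosα_i)·tanφ'] / Σ W_i sinα_i, with Δl_i = b_i / cosα_i.
Slice 1: Δl = 1.8/cos(-2.1°) = 1.801 m; N'_1 = 28·cos(-2.1°) = 28.0; c'Δl = 21.97; W sinα = -1.0
Slice 2: Δl = 2.3/cos6.5° = 2.315 m; N'_2 = 110·cos6.5° = 109.3; c'Δl = 28.24; W sinα = 12.5
Slice 3: Δl = 2.9/cos17.7° = 3.044 m; N'_3 = 174·cos17.7° = 165.8; c'Δl = 37.14; W sinα = 52.9
Slice 4: Δl = 2.0/cos29.0° = 2.287 m; N'_4 = 82·cos29.0° = 71.7; c'Δl = 27.90; W sinα = 39.8
Slice 5: Δl = 2.0/cos39.1° = 2.577 m; N'_5 = 33·cos39.1° = 25.6; c'Δl = 31.44; W sinα = 20.8
Σc'Δl = 146.7 kN/m; ΣN' = 400.4 kN/m; ΣW sinα = 124.9 kN/m
Resisting = 146.7 + 400.4·tan33.0° = 146.7 + 260.0 = 406.7 kN/m
FS = 406.7 / 124.9 = 3.256

FS = 3.26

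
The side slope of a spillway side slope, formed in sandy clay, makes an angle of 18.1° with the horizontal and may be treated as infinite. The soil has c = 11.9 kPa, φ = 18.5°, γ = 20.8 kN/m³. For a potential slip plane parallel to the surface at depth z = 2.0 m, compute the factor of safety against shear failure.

For an infinite slope with a slip plane parallel to the surface (no pore pressure): FS = [c + γz cos²β tanφ] / [γz sinβ cosβ].
γz = 20.8·2.0 = 41.60 kN/m²
Numerator = 11.9 + 41.60·cos²18.1°·tan18.5° = 11.9 + 41.60·0.9035·0.3346 = 24.476 kPa
Denominator = 41.60·sin18.1°·cos18.1° = 41.60·0.3107·0.9505 = 12.285 kPa
FS = 24.476 / 12.285 = 1.992

FS = 1.99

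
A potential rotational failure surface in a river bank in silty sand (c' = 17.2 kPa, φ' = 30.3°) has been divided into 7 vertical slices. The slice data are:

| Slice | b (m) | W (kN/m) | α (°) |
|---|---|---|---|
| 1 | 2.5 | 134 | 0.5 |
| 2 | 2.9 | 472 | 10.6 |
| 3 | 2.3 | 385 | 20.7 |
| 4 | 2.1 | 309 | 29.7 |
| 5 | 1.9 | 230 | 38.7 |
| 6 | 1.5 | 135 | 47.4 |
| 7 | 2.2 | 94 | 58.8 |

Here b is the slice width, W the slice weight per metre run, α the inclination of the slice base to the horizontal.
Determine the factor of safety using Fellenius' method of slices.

FS = 1.76

Ordinary method of slices: FS = Σ[c'·Δl_i + (W_i cosα_i)·tanφ'] / Σ W_i sinα_i, with Δl_i = b_i / cosα_i.
Slice 1: Δl = 2.5/cos0.5° = 2.500 m; N'_1 = 134·cos0.5° = 134.0; c'Δl = 43.00; W sinα = 1.2
Slice 2: Δl = 2.9/cos10.6° = 2.950 m; N'_2 = 472·cos10.6° = 463.9; c'Δl = 50.75; W sinα = 86.8
Slice 3: Δl = 2.3/cos20.7° = 2.459 m; N'_3 = 385·cos20.7° = 360.1; c'Δl = 42.29; W sinα = 136.1
Slice 4: Δl = 2.1/cos29.7° = 2.418 m; N'_4 = 309·cos29.7° = 268.4; c'Δl = 41.58; W sinα = 153.1
Slice 5: Δl = 1.9/cos38.7° = 2.435 m; N'_5 = 230·cos38.7° = 179.5; c'Δl = 41.87; W sinα = 143.8
Slice 6: Δl = 1.5/cos47.4° = 2.216 m; N'_6 = 135·cos47.4° = 91.4; c'Δl = 38.12; W sinα = 99.4
Slice 7: Δl = 2.2/cos58.8° = 4.247 m; N'_7 = 94·cos58.8° = 48.7; c'Δl = 73.05; W sinα = 80.4
Σc'Δl = 330.7 kN/m; ΣN' = 1546.1 kN/m; ΣW sinα = 700.8 kN/m
Resisting = 330.7 + 1546.1·tan30.3° = 330.7 + 903.4 = 1234.1 kN/m
FS = 1234.1 / 700.8 = 1.761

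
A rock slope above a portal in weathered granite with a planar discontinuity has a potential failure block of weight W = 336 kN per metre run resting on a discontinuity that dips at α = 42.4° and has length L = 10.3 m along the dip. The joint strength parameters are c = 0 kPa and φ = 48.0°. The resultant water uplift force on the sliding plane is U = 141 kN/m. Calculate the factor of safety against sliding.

Resolving the block weight along and normal to the plane and applying the Mohr–Coulomb strength on the joint:
N' = W cosα − U = 336·cos42.4° − 141 = 107.1 kN/m
Driving force T = W sinα = 336·sin42.4° = 226.6 kN/m
Resisting force R = c·L + N'·tanφ = 0·10.3 + 107.1·tan48.0° = 0.0 + 119.0 = 119.0 kN/m
FS = R / T = 119.0 / 226.6 = 0.525

FS = 0.53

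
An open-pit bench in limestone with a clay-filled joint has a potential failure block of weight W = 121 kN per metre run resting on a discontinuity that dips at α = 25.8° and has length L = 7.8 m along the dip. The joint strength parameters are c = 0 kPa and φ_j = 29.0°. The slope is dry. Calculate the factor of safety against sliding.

FS = 1.15

Resolving the block weight along and normal to the plane and applying the Mohr–Coulomb strength on the joint:
N' = W cosα = 121·cos25.8° = 108.9 kN/m
Driving force T = W sinα = 121·sin25.8° = 52.7 kN/m
Resisting force R = c·L + N'·tanφ_j = 0·7.8 + 108.9·tan29.0° = 0.0 + 60.4 = 60.4 kN/m
FS = R / T = 60.4 / 52.7 = 1.147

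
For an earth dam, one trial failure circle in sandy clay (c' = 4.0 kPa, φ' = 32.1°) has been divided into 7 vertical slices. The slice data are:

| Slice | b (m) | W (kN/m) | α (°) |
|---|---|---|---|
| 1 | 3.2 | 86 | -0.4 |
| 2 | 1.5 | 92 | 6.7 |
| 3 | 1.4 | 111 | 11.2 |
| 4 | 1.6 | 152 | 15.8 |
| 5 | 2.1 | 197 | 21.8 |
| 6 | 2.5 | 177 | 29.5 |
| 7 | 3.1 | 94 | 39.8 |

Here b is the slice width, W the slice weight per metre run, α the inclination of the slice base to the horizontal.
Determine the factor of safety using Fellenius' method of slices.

FS = 2.03

Ordinary method of slices: FS = Σ[c'·Δl_i + (W_i cosα_i)·tanφ'] / Σ W_i sinα_i, with Δl_i = b_i / cosα_i.
Slice 1: Δl = 3.2/cos(-0.4°) = 3.200 m; N'_1 = 86·cos(-0.4°) = 86.0; c'Δl = 12.80; W sinα = -0.6
Slice 2: Δl = 1.5/cos6.7° = 1.510 m; N'_2 = 92·cos6.7° = 91.4; c'Δl = 6.04; W sinα = 10.7
Slice 3: Δl = 1.4/cos11.2° = 1.427 m; N'_3 = 111·cos11.2° = 108.9; c'Δl = 5.71; W sinα = 21.6
Slice 4: Δl = 1.6/cos15.8° = 1.663 m; N'_4 = 152·cos15.8° = 146.3; c'Δl = 6.65; W sinα = 41.4
Slice 5: Δl = 2.1/cos21.8° = 2.262 m; N'_5 = 197·cos21.8° = 182.9; c'Δl = 9.05; W sinα = 73.2
Slice 6: Δl = 2.5/cos29.5° = 2.872 m; N'_6 = 177·cos29.5° = 154.1; c'Δl = 11.49; W sinα = 87.2
Slice 7: Δl = 3.1/cos39.8° = 4.035 m; N'_7 = 94·cos39.8° = 72.2; c'Δl = 16.14; W sinα = 60.2
Σc'Δl = 67.9 kN/m; ΣN' = 841.7 kN/m; ΣW sinα = 293.6 kN/m
Resisting = 67.9 + 841.7·tan32.1° = 67.9 + 528.0 = 595.9 kN/m
FS = 595.9 / 293.6 = 2.030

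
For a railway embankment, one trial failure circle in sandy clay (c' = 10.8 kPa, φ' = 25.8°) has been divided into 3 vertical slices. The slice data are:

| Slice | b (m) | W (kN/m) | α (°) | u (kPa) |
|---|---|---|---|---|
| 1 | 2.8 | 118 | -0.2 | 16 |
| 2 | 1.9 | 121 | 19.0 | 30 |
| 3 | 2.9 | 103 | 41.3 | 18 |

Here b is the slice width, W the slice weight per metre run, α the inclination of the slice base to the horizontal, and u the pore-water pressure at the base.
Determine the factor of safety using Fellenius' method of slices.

Ordinary method of slices: FS = Σ[c'·Δl_i + (W_i cosα_i − u_i·Δl_i)·tanφ'] / Σ W_i sinα_i, with Δl_i = b_i / cosα_i.
Slice 1: Δl = 2.8/cos(-0.2°) = 2.800 m; N'_1 = 118·cos(-0.2°) − 16·2.800 = 73.2; c'Δl = 30.24; W sinα = -0.4
Slice 2: Δl = 1.9/cos19.0° = 2.009 m; N'_2 = 121·cos19.0° − 30·2.009 = 54.1; c'Δl = 21.70; W sinα = 39.4
Slice 3: Δl = 2.9/cos41.3° = 3.860 m; N'_3 = 103·cos41.3° − 18·3.860 = 7.9; c'Δl = 41.69; W sinα = 68.0
Σc'Δl = 93.6 kN/m; ΣN' = 135.2 kN/m; ΣW sinα = 107.0 kN/m
Resisting = 93.6 + 135.2·tan25.8° = 93.6 + 65.4 = 159.0 kN/m
FS = 159.0 / 107.0 = 1.487

FS = 1.49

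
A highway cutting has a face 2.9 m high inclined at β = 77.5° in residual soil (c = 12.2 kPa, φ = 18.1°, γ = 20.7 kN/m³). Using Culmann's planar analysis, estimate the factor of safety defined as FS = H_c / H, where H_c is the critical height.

FS = 1.54

H_c = (4c/γ) · sinβ cosφ / [1 − cos(β − φ)]
    = (4·12.2/20.7) · sin77.5°·cos18.1° / [1 − cos59.4°]
    = 2.357 · 0.9280 / 0.4910 = 4.46 m
FS = H_c / H = 4.46 / 2.9 = 1.537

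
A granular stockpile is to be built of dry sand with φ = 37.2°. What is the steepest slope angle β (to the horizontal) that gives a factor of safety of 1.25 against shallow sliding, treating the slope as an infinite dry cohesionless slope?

For an infinite dry cohesionless slope FS = tanφ/tanβ, so tanβ = tanφ / FS.
tanβ = tan37.2° / 1.25 = 0.7590 / 1.25 = 0.6072
β = arctan(0.6072) = 31.27°

β = 31.3°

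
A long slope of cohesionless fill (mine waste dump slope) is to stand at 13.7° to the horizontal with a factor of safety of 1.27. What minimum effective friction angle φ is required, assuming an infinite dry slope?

φ = 17.2°

FS = tanφ/tanβ ⇒ tanφ = FS · tanβ = 1.27 · tan13.7° = 0.3096
φ = arctan(0.3096) = 17.20°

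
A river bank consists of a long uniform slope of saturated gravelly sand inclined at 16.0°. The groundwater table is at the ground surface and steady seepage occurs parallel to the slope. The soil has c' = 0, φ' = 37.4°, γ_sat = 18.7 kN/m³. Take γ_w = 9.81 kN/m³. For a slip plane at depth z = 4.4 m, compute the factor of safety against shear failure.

With seepage parallel to the slope and the water table at the surface, the effective normal stress on the slip plane uses the buoyant unit weight γ' = γ_sat − γ_w while the driving shear stress uses γ_sat:
FS = [c' + γ' z cos²β tanφ'] / [γ_sat z sinβ cosβ]
(For c' = 0 this reduces to FS = (γ'/γ_sat)·tanφ'/tanβ.)
γ' = 18.7 − 9.81 = 8.89 kN/m³
Numerator = 0.0 + 8.89·4.4·cos²16.0°·tan37.4° = 0.0 + 8.89·4.4·0.9240·0.7646 = 27.634 kPa
Denominator = 18.7·4.4·sin16.0°·cos16.0° = 18.7·4.4·0.2756·0.9613 = 21.801 kPa
FS = 27.634 / 21.801 = 1.268

FS = 1.27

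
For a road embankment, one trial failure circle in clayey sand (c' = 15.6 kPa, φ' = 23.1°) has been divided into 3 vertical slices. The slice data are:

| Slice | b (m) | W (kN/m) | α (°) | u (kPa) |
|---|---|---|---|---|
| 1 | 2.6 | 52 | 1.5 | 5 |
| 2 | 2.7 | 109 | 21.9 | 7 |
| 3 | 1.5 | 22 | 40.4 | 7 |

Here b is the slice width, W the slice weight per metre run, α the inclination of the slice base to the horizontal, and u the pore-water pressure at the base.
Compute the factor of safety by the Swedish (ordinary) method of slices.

FS = 3.00

Ordinary method of slices: FS = Σ[c'·Δl_i + (W_i cosα_i − u_i·Δl_i)·tanφ'] / Σ W_i sinα_i, with Δl_i = b_i / cosα_i.
Slice 1: Δl = 2.6/cos1.5° = 2.601 m; N'_1 = 52·cos1.5° − 5·2.601 = 39.0; c'Δl = 40.57; W sinα = 1.4
Slice 2: Δl = 2.7/cos21.9° = 2.910 m; N'_2 = 109·cos21.9° − 7·2.910 = 80.8; c'Δl = 45.40; W sinα = 40.7
Slice 3: Δl = 1.5/cos40.4° = 1.970 m; N'_3 = 22·cos40.4° − 7·1.970 = 3.0; c'Δl = 30.73; W sinα = 14.3
Σc'Δl = 116.7 kN/m; ΣN' = 122.7 kN/m; ΣW sinα = 56.3 kN/m
Resisting = 116.7 + 122.7·tan23.1° = 116.7 + 52.3 = 169.0 kN/m
FS = 169.0 / 56.3 = 3.004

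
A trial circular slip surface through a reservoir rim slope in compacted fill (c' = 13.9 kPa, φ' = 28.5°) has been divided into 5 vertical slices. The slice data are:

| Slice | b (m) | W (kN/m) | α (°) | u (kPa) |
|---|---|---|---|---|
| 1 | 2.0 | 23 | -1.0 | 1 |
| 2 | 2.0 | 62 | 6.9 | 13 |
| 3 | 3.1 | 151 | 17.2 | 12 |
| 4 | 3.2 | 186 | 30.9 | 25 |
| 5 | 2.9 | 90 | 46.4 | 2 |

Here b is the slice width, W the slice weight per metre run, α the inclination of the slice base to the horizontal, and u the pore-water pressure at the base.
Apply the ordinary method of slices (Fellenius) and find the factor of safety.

FS = 1.71

Ordinary method of slices: FS = Σ[c'·Δl_i + (W_i cosα_i − u_i·Δl_i)·tanφ'] / Σ W_i sinα_i, with Δl_i = b_i / cosα_i.
Slice 1: Δl = 2.0/cos(-1.0°) = 2.000 m; N'_1 = 23·cos(-1.0°) − 1·2.000 = 21.0; c'Δl = 27.80; W sinα = -0.4
Slice 2: Δl = 2.0/cos6.9° = 2.015 m; N'_2 = 62·cos6.9° − 13·2.015 = 35.4; c'Δl = 28.00; W sinα = 7.4
Slice 3: Δl = 3.1/cos17.2° = 3.245 m; N'_3 = 151·cos17.2° − 12·3.245 = 105.3; c'Δl = 45.11; W sinα = 44.7
Slice 4: Δl = 3.2/cos30.9° = 3.729 m; N'_4 = 186·cos30.9° − 25·3.729 = 66.4; c'Δl = 51.84; W sinα = 95.5
Slice 5: Δl = 2.9/cos46.4° = 4.205 m; N'_5 = 90·cos46.4° − 2·4.205 = 53.7; c'Δl = 58.45; W sinα = 65.2
Σc'Δl = 211.2 kN/m; ΣN' = 281.7 kN/m; ΣW sinα = 212.4 kN/m
Resisting = 211.2 + 281.7·tan28.5° = 211.2 + 152.9 = 364.1 kN/m
FS = 364.1 / 212.4 = 1.714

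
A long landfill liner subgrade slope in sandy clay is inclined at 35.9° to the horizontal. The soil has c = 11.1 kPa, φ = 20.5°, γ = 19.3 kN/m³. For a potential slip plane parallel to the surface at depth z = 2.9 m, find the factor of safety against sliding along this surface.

FS = 0.93

For an infinite slope with a slip plane parallel to the surface (no pore pressure): FS = [c + γz cos²β tanφ] / [γz sinβ cosβ].
γz = 19.3·2.9 = 55.97 kN/m²
Numerator = 11.1 + 55.97·cos²35.9°·tan20.5° = 11.1 + 55.97·0.6562·0.3739 = 24.831 kPa
Denominator = 55.97·sin35.9°·cos35.9° = 55.97·0.5864·0.8100 = 26.585 kPa
FS = 24.831 / 26.585 = 0.934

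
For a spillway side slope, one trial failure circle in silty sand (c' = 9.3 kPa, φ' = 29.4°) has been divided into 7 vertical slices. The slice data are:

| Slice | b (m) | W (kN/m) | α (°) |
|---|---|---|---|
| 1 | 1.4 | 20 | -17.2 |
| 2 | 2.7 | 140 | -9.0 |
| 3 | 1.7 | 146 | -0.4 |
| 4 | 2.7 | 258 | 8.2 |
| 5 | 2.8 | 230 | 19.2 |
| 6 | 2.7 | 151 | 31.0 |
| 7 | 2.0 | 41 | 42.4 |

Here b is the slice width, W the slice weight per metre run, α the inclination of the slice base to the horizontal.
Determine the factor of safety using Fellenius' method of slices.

Ordinary method of slices: FS = Σ[c'·Δl_i + (W_i cosα_i)·tanφ'] / Σ W_i sinα_i, with Δl_i = b_i / cosα_i.
Slice 1: Δl = 1.4/cos(-17.2°) = 1.466 m; N'_1 = 20·cos(-17.2°) = 19.1; c'Δl = 13.63; W sinα = -5.9
Slice 2: Δl = 2.7/cos(-9.0°) = 2.734 m; N'_2 = 140·cos(-9.0°) = 138.3; c'Δl = 25.42; W sinα = -21.9
Slice 3: Δl = 1.7/cos(-0.4°) = 1.700 m; N'_3 = 146·cos(-0.4°) = 146.0; c'Δl = 15.81; W sinα = -1.0
Slice 4: Δl = 2.7/cos8.2° = 2.728 m; N'_4 = 258·cos8.2° = 255.4; c'Δl = 25.37; W sinα = 36.8
Slice 5: Δl = 2.8/cos19.2° = 2.965 m; N'_5 = 230·cos19.2° = 217.2; c'Δl = 27.57; W sinα = 75.6
Slice 6: Δl = 2.7/cos31.0° = 3.150 m; N'_6 = 151·cos31.0° = 129.4; c'Δl = 29.29; W sinα = 77.8
Slice 7: Δl = 2.0/cos42.4° = 2.708 m; N'_7 = 41·cos42.4° = 30.3; c'Δl = 25.19; W sinα = 27.6
Σc'Δl = 162.3 kN/m; ΣN' = 935.7 kN/m; ΣW sinα = 189.0 kN/m
Resisting = 162.3 + 935.7·tan29.4° = 162.3 + 527.2 = 689.5 kN/m
FS = 689.5 / 189.0 = 3.648

FS = 3.65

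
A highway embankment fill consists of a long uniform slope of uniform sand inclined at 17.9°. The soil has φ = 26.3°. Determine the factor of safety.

For a dry cohesionless infinite slope the factor of safety is FS = tanφ / tanβ.
FS = tan26.3° / tan17.9° = 0.4942 / 0.3230 = 1.530

FS = 1.53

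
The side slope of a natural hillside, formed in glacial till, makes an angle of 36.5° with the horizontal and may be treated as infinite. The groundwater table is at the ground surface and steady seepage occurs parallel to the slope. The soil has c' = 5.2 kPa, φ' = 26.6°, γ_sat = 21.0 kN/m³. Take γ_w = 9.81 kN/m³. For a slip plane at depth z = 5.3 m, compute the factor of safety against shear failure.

With seepage parallel to the slope and the water table at the surface, the effective normal stress on the slip plane uses the buoyant unit weight γ' = γ_sat − γ_w while the driving shear stress uses γ_sat:
FS = [c' + γ' z cos²β tanφ'] / [γ_sat z sinβ cosβ]
γ' = 21.0 − 9.81 = 11.19 kN/m³
Numerator = 5.2 + 11.19·5.3·cos²36.5°·tan26.6° = 5.2 + 11.19·5.3·0.6462·0.5008 = 24.391 kPa
Denominator = 21.0·5.3·sin36.5°·cos36.5° = 21.0·5.3·0.5948·0.8039 = 53.218 kPa
FS = 24.391 / 53.218 = 0.458

FS = 0.46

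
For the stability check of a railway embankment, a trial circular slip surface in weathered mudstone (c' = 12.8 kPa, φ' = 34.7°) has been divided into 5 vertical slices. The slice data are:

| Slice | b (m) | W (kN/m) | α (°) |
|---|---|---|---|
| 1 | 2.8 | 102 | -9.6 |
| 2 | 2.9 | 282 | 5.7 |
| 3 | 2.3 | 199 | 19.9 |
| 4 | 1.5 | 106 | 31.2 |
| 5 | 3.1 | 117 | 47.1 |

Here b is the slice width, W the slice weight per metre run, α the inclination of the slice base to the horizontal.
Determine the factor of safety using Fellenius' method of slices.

FS = 3.18

Ordinary method of slices: FS = Σ[c'·Δl_i + (W_i cosα_i)·tanφ'] / Σ W_i sinα_i, with Δl_i = b_i / cosα_i.
Slice 1: Δl = 2.8/cos(-9.6°) = 2.840 m; N'_1 = 102·cos(-9.6°) = 100.6; c'Δl = 36.35; W sinα = -17.0
Slice 2: Δl = 2.9/cos5.7° = 2.914 m; N'_2 = 282·cos5.7° = 280.6; c'Δl = 37.30; W sinα = 28.0
Slice 3: Δl = 2.3/cos19.9° = 2.446 m; N'_3 = 199·cos19.9° = 187.1; c'Δl = 31.31; W sinα = 67.7
Slice 4: Δl = 1.5/cos31.2° = 1.754 m; N'_4 = 106·cos31.2° = 90.7; c'Δl = 22.45; W sinα = 54.9
Slice 5: Δl = 3.1/cos47.1° = 4.554 m; N'_5 = 117·cos47.1° = 79.6; c'Δl = 58.29; W sinα = 85.7
Σc'Δl = 185.7 kN/m; ΣN' = 738.6 kN/m; ΣW sinα = 219.4 kN/m
Resisting = 185.7 + 738.6·tan34.7° = 185.7 + 511.4 = 697.1 kN/m
FS = 697.1 / 219.4 = 3.178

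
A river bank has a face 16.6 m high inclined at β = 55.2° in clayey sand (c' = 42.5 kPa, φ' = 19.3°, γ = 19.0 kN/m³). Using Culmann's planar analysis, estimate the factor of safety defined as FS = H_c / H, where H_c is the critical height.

FS = 2.20

H_c = (4c'/γ) · sinβ cosφ' / [1 − cos(β − φ')]
    = (4·42.5/19.0) · sin55.2°·cos19.3° / [1 − cos35.9°]
    = 8.947 · 0.7750 / 0.1900 = 36.50 m
FS = H_c / H = 36.50 / 16.6 = 2.199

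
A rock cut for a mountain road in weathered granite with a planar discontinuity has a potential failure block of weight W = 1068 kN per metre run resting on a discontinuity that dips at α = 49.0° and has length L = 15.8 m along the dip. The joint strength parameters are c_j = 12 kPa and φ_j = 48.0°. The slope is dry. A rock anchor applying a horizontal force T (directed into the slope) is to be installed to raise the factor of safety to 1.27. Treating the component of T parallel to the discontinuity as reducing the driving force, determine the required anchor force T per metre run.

T = 33 kN/m

Resolving forces along and normal to the sliding plane, with the horizontal anchor force T adding T·sinα to the effective normal force and T·cosα acting up the plane against the driving force:
FS = [c_jL + (W cosα + T sinα) tanφ_j] / [W sinα − T cosα]
Without the anchor: N' = 700.7 kN/m, driving T_d = 806.0 kN/m, resisting R = 12·15.8 + 700.7·tan48.0° = 967.8 kN/m, FS = 1.20.
Setting FS = 1.27 and solving for T:
1.27·(806.0 − T cos49.0°) = 967.8 + T sin49.0°·tan48.0°
T·(sin49.0°·tan48.0° + 1.27·cos49.0°) = 1.27·806.0 − 967.8
T·(0.7547·1.1106 + 1.27·0.6561) = 1023.7 − 967.8 = 55.9
T·1.6714 = 55.9
T = 33.4 kN/m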